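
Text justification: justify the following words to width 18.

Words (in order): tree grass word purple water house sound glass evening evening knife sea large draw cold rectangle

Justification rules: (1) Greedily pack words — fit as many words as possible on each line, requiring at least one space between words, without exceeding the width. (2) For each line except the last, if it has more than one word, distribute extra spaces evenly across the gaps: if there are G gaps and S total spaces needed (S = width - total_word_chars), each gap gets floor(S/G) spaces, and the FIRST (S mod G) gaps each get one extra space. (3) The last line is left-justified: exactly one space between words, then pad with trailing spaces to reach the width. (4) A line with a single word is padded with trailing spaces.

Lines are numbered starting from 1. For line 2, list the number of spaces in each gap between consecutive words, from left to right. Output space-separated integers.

Line 1: ['tree', 'grass', 'word'] (min_width=15, slack=3)
Line 2: ['purple', 'water', 'house'] (min_width=18, slack=0)
Line 3: ['sound', 'glass'] (min_width=11, slack=7)
Line 4: ['evening', 'evening'] (min_width=15, slack=3)
Line 5: ['knife', 'sea', 'large'] (min_width=15, slack=3)
Line 6: ['draw', 'cold'] (min_width=9, slack=9)
Line 7: ['rectangle'] (min_width=9, slack=9)

Answer: 1 1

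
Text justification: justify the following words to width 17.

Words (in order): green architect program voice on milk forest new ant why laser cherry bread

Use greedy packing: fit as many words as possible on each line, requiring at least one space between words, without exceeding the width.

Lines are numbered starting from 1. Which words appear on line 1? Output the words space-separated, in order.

Line 1: ['green', 'architect'] (min_width=15, slack=2)
Line 2: ['program', 'voice', 'on'] (min_width=16, slack=1)
Line 3: ['milk', 'forest', 'new'] (min_width=15, slack=2)
Line 4: ['ant', 'why', 'laser'] (min_width=13, slack=4)
Line 5: ['cherry', 'bread'] (min_width=12, slack=5)

Answer: green architect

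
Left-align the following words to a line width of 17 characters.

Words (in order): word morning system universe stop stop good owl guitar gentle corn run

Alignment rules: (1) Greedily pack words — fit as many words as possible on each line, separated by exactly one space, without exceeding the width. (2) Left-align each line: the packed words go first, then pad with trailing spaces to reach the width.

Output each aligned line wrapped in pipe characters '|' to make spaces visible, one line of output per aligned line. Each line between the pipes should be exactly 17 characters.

Answer: |word morning     |
|system universe  |
|stop stop good   |
|owl guitar gentle|
|corn run         |

Derivation:
Line 1: ['word', 'morning'] (min_width=12, slack=5)
Line 2: ['system', 'universe'] (min_width=15, slack=2)
Line 3: ['stop', 'stop', 'good'] (min_width=14, slack=3)
Line 4: ['owl', 'guitar', 'gentle'] (min_width=17, slack=0)
Line 5: ['corn', 'run'] (min_width=8, slack=9)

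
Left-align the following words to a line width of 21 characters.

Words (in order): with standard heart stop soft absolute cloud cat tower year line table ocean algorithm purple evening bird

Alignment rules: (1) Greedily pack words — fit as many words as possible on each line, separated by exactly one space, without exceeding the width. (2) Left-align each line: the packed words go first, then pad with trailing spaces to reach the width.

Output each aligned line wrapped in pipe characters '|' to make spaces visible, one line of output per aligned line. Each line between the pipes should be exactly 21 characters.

Answer: |with standard heart  |
|stop soft absolute   |
|cloud cat tower year |
|line table ocean     |
|algorithm purple     |
|evening bird         |

Derivation:
Line 1: ['with', 'standard', 'heart'] (min_width=19, slack=2)
Line 2: ['stop', 'soft', 'absolute'] (min_width=18, slack=3)
Line 3: ['cloud', 'cat', 'tower', 'year'] (min_width=20, slack=1)
Line 4: ['line', 'table', 'ocean'] (min_width=16, slack=5)
Line 5: ['algorithm', 'purple'] (min_width=16, slack=5)
Line 6: ['evening', 'bird'] (min_width=12, slack=9)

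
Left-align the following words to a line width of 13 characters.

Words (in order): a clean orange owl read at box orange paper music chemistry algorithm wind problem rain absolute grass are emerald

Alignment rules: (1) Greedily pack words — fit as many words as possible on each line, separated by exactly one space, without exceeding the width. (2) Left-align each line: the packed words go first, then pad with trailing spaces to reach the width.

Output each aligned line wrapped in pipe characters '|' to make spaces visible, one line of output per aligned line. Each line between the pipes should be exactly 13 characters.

Line 1: ['a', 'clean'] (min_width=7, slack=6)
Line 2: ['orange', 'owl'] (min_width=10, slack=3)
Line 3: ['read', 'at', 'box'] (min_width=11, slack=2)
Line 4: ['orange', 'paper'] (min_width=12, slack=1)
Line 5: ['music'] (min_width=5, slack=8)
Line 6: ['chemistry'] (min_width=9, slack=4)
Line 7: ['algorithm'] (min_width=9, slack=4)
Line 8: ['wind', 'problem'] (min_width=12, slack=1)
Line 9: ['rain', 'absolute'] (min_width=13, slack=0)
Line 10: ['grass', 'are'] (min_width=9, slack=4)
Line 11: ['emerald'] (min_width=7, slack=6)

Answer: |a clean      |
|orange owl   |
|read at box  |
|orange paper |
|music        |
|chemistry    |
|algorithm    |
|wind problem |
|rain absolute|
|grass are    |
|emerald      |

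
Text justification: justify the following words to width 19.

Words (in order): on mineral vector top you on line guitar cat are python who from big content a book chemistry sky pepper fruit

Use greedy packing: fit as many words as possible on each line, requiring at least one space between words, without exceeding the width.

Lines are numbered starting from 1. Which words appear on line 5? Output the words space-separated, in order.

Answer: content a book

Derivation:
Line 1: ['on', 'mineral', 'vector'] (min_width=17, slack=2)
Line 2: ['top', 'you', 'on', 'line'] (min_width=15, slack=4)
Line 3: ['guitar', 'cat', 'are'] (min_width=14, slack=5)
Line 4: ['python', 'who', 'from', 'big'] (min_width=19, slack=0)
Line 5: ['content', 'a', 'book'] (min_width=14, slack=5)
Line 6: ['chemistry', 'sky'] (min_width=13, slack=6)
Line 7: ['pepper', 'fruit'] (min_width=12, slack=7)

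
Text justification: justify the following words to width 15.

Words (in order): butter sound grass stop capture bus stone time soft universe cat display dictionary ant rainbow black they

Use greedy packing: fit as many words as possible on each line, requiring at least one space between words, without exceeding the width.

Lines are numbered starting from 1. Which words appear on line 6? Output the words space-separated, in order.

Answer: display

Derivation:
Line 1: ['butter', 'sound'] (min_width=12, slack=3)
Line 2: ['grass', 'stop'] (min_width=10, slack=5)
Line 3: ['capture', 'bus'] (min_width=11, slack=4)
Line 4: ['stone', 'time', 'soft'] (min_width=15, slack=0)
Line 5: ['universe', 'cat'] (min_width=12, slack=3)
Line 6: ['display'] (min_width=7, slack=8)
Line 7: ['dictionary', 'ant'] (min_width=14, slack=1)
Line 8: ['rainbow', 'black'] (min_width=13, slack=2)
Line 9: ['they'] (min_width=4, slack=11)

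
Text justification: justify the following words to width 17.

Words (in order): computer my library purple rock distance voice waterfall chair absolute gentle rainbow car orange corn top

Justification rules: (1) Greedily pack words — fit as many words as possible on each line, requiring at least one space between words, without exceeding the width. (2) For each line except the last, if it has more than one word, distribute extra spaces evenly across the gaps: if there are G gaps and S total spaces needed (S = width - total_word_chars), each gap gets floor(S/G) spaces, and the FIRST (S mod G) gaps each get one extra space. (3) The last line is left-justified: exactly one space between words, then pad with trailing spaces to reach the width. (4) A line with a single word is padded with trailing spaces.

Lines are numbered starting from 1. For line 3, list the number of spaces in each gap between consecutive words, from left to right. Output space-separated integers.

Line 1: ['computer', 'my'] (min_width=11, slack=6)
Line 2: ['library', 'purple'] (min_width=14, slack=3)
Line 3: ['rock', 'distance'] (min_width=13, slack=4)
Line 4: ['voice', 'waterfall'] (min_width=15, slack=2)
Line 5: ['chair', 'absolute'] (min_width=14, slack=3)
Line 6: ['gentle', 'rainbow'] (min_width=14, slack=3)
Line 7: ['car', 'orange', 'corn'] (min_width=15, slack=2)
Line 8: ['top'] (min_width=3, slack=14)

Answer: 5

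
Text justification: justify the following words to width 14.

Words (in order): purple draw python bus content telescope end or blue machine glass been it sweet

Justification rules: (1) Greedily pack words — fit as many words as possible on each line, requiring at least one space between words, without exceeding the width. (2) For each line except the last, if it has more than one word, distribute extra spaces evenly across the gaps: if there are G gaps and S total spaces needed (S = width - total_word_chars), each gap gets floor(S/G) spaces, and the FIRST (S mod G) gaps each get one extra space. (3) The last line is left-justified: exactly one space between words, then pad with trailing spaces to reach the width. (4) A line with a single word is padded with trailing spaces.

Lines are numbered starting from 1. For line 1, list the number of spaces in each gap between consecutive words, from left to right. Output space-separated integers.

Answer: 4

Derivation:
Line 1: ['purple', 'draw'] (min_width=11, slack=3)
Line 2: ['python', 'bus'] (min_width=10, slack=4)
Line 3: ['content'] (min_width=7, slack=7)
Line 4: ['telescope', 'end'] (min_width=13, slack=1)
Line 5: ['or', 'blue'] (min_width=7, slack=7)
Line 6: ['machine', 'glass'] (min_width=13, slack=1)
Line 7: ['been', 'it', 'sweet'] (min_width=13, slack=1)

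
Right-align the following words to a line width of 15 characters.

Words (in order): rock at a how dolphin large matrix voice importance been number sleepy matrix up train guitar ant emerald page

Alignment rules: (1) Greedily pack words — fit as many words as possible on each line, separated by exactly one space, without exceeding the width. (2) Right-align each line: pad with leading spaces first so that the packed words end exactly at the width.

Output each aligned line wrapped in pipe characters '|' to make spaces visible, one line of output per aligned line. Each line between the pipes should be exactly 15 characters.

Answer: |  rock at a how|
|  dolphin large|
|   matrix voice|
|importance been|
|  number sleepy|
|matrix up train|
|     guitar ant|
|   emerald page|

Derivation:
Line 1: ['rock', 'at', 'a', 'how'] (min_width=13, slack=2)
Line 2: ['dolphin', 'large'] (min_width=13, slack=2)
Line 3: ['matrix', 'voice'] (min_width=12, slack=3)
Line 4: ['importance', 'been'] (min_width=15, slack=0)
Line 5: ['number', 'sleepy'] (min_width=13, slack=2)
Line 6: ['matrix', 'up', 'train'] (min_width=15, slack=0)
Line 7: ['guitar', 'ant'] (min_width=10, slack=5)
Line 8: ['emerald', 'page'] (min_width=12, slack=3)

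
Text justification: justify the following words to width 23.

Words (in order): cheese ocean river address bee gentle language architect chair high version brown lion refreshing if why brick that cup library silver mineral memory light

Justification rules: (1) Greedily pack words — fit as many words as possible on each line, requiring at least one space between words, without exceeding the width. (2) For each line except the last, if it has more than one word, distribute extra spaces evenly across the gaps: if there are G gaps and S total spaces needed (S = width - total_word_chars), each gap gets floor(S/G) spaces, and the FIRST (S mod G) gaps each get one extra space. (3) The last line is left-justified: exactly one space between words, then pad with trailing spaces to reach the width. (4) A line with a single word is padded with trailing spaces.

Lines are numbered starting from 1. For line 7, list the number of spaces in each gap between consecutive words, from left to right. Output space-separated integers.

Answer: 2 1

Derivation:
Line 1: ['cheese', 'ocean', 'river'] (min_width=18, slack=5)
Line 2: ['address', 'bee', 'gentle'] (min_width=18, slack=5)
Line 3: ['language', 'architect'] (min_width=18, slack=5)
Line 4: ['chair', 'high', 'version'] (min_width=18, slack=5)
Line 5: ['brown', 'lion', 'refreshing'] (min_width=21, slack=2)
Line 6: ['if', 'why', 'brick', 'that', 'cup'] (min_width=21, slack=2)
Line 7: ['library', 'silver', 'mineral'] (min_width=22, slack=1)
Line 8: ['memory', 'light'] (min_width=12, slack=11)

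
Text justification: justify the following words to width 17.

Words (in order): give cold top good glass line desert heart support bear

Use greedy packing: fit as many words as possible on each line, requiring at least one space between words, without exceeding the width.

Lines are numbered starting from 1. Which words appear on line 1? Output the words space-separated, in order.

Line 1: ['give', 'cold', 'top'] (min_width=13, slack=4)
Line 2: ['good', 'glass', 'line'] (min_width=15, slack=2)
Line 3: ['desert', 'heart'] (min_width=12, slack=5)
Line 4: ['support', 'bear'] (min_width=12, slack=5)

Answer: give cold top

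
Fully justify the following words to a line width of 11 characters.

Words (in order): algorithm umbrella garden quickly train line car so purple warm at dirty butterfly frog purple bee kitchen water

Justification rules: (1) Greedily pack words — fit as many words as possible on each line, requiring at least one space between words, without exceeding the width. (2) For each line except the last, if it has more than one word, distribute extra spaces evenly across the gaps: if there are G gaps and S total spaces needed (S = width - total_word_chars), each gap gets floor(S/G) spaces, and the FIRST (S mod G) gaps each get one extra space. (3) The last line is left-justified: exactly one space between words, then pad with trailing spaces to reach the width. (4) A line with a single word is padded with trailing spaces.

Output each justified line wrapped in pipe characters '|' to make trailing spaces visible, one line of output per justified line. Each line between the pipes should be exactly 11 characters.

Answer: |algorithm  |
|umbrella   |
|garden     |
|quickly    |
|train  line|
|car      so|
|purple warm|
|at    dirty|
|butterfly  |
|frog purple|
|bee kitchen|
|water      |

Derivation:
Line 1: ['algorithm'] (min_width=9, slack=2)
Line 2: ['umbrella'] (min_width=8, slack=3)
Line 3: ['garden'] (min_width=6, slack=5)
Line 4: ['quickly'] (min_width=7, slack=4)
Line 5: ['train', 'line'] (min_width=10, slack=1)
Line 6: ['car', 'so'] (min_width=6, slack=5)
Line 7: ['purple', 'warm'] (min_width=11, slack=0)
Line 8: ['at', 'dirty'] (min_width=8, slack=3)
Line 9: ['butterfly'] (min_width=9, slack=2)
Line 10: ['frog', 'purple'] (min_width=11, slack=0)
Line 11: ['bee', 'kitchen'] (min_width=11, slack=0)
Line 12: ['water'] (min_width=5, slack=6)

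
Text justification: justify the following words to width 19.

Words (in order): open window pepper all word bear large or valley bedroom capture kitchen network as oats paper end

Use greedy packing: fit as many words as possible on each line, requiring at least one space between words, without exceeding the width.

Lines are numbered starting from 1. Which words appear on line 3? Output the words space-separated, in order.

Answer: or valley bedroom

Derivation:
Line 1: ['open', 'window', 'pepper'] (min_width=18, slack=1)
Line 2: ['all', 'word', 'bear', 'large'] (min_width=19, slack=0)
Line 3: ['or', 'valley', 'bedroom'] (min_width=17, slack=2)
Line 4: ['capture', 'kitchen'] (min_width=15, slack=4)
Line 5: ['network', 'as', 'oats'] (min_width=15, slack=4)
Line 6: ['paper', 'end'] (min_width=9, slack=10)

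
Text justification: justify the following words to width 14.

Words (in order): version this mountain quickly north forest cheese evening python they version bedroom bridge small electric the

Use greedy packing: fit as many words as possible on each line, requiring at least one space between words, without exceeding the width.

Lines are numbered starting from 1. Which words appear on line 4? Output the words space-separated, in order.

Line 1: ['version', 'this'] (min_width=12, slack=2)
Line 2: ['mountain'] (min_width=8, slack=6)
Line 3: ['quickly', 'north'] (min_width=13, slack=1)
Line 4: ['forest', 'cheese'] (min_width=13, slack=1)
Line 5: ['evening', 'python'] (min_width=14, slack=0)
Line 6: ['they', 'version'] (min_width=12, slack=2)
Line 7: ['bedroom', 'bridge'] (min_width=14, slack=0)
Line 8: ['small', 'electric'] (min_width=14, slack=0)
Line 9: ['the'] (min_width=3, slack=11)

Answer: forest cheese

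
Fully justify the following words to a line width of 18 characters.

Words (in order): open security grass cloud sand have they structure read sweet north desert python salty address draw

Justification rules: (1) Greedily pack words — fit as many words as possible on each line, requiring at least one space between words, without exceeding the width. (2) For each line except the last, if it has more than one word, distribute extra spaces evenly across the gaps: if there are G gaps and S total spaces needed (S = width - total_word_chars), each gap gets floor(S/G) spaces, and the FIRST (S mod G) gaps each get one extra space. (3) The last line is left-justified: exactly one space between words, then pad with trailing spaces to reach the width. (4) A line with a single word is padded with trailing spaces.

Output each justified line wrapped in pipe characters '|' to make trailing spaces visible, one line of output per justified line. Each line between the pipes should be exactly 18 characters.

Line 1: ['open', 'security'] (min_width=13, slack=5)
Line 2: ['grass', 'cloud', 'sand'] (min_width=16, slack=2)
Line 3: ['have', 'they'] (min_width=9, slack=9)
Line 4: ['structure', 'read'] (min_width=14, slack=4)
Line 5: ['sweet', 'north', 'desert'] (min_width=18, slack=0)
Line 6: ['python', 'salty'] (min_width=12, slack=6)
Line 7: ['address', 'draw'] (min_width=12, slack=6)

Answer: |open      security|
|grass  cloud  sand|
|have          they|
|structure     read|
|sweet north desert|
|python       salty|
|address draw      |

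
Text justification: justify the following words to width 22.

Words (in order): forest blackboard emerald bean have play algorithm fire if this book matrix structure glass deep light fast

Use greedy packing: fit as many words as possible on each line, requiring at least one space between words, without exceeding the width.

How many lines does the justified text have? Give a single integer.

Line 1: ['forest', 'blackboard'] (min_width=17, slack=5)
Line 2: ['emerald', 'bean', 'have', 'play'] (min_width=22, slack=0)
Line 3: ['algorithm', 'fire', 'if', 'this'] (min_width=22, slack=0)
Line 4: ['book', 'matrix', 'structure'] (min_width=21, slack=1)
Line 5: ['glass', 'deep', 'light', 'fast'] (min_width=21, slack=1)
Total lines: 5

Answer: 5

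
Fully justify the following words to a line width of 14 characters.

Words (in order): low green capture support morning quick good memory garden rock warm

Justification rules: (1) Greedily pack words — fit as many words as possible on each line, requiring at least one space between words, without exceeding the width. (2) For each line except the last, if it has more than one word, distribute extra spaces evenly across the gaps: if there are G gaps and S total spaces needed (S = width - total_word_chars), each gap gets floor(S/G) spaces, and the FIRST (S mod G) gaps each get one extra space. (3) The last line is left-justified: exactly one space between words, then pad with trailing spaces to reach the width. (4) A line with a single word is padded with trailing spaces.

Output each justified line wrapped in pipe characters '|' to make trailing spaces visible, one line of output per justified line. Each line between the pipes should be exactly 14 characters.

Answer: |low      green|
|capture       |
|support       |
|morning  quick|
|good    memory|
|garden    rock|
|warm          |

Derivation:
Line 1: ['low', 'green'] (min_width=9, slack=5)
Line 2: ['capture'] (min_width=7, slack=7)
Line 3: ['support'] (min_width=7, slack=7)
Line 4: ['morning', 'quick'] (min_width=13, slack=1)
Line 5: ['good', 'memory'] (min_width=11, slack=3)
Line 6: ['garden', 'rock'] (min_width=11, slack=3)
Line 7: ['warm'] (min_width=4, slack=10)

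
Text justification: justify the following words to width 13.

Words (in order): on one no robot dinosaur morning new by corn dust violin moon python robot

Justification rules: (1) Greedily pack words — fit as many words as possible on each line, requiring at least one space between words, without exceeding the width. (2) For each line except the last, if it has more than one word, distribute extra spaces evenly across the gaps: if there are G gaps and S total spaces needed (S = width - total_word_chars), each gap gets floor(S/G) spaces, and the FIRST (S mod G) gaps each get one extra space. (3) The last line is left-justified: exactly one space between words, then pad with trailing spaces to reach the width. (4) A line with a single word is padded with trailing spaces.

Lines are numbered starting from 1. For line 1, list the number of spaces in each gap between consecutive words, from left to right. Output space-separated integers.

Line 1: ['on', 'one', 'no'] (min_width=9, slack=4)
Line 2: ['robot'] (min_width=5, slack=8)
Line 3: ['dinosaur'] (min_width=8, slack=5)
Line 4: ['morning', 'new'] (min_width=11, slack=2)
Line 5: ['by', 'corn', 'dust'] (min_width=12, slack=1)
Line 6: ['violin', 'moon'] (min_width=11, slack=2)
Line 7: ['python', 'robot'] (min_width=12, slack=1)

Answer: 3 3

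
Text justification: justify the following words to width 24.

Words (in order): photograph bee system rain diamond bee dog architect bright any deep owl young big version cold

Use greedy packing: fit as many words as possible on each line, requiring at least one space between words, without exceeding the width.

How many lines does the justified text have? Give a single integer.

Line 1: ['photograph', 'bee', 'system'] (min_width=21, slack=3)
Line 2: ['rain', 'diamond', 'bee', 'dog'] (min_width=20, slack=4)
Line 3: ['architect', 'bright', 'any'] (min_width=20, slack=4)
Line 4: ['deep', 'owl', 'young', 'big'] (min_width=18, slack=6)
Line 5: ['version', 'cold'] (min_width=12, slack=12)
Total lines: 5

Answer: 5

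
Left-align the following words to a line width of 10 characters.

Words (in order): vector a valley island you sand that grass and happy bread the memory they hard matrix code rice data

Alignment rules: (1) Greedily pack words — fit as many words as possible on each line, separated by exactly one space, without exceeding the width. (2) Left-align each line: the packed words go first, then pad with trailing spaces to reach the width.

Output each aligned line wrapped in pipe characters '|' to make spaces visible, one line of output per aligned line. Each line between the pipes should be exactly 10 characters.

Line 1: ['vector', 'a'] (min_width=8, slack=2)
Line 2: ['valley'] (min_width=6, slack=4)
Line 3: ['island', 'you'] (min_width=10, slack=0)
Line 4: ['sand', 'that'] (min_width=9, slack=1)
Line 5: ['grass', 'and'] (min_width=9, slack=1)
Line 6: ['happy'] (min_width=5, slack=5)
Line 7: ['bread', 'the'] (min_width=9, slack=1)
Line 8: ['memory'] (min_width=6, slack=4)
Line 9: ['they', 'hard'] (min_width=9, slack=1)
Line 10: ['matrix'] (min_width=6, slack=4)
Line 11: ['code', 'rice'] (min_width=9, slack=1)
Line 12: ['data'] (min_width=4, slack=6)

Answer: |vector a  |
|valley    |
|island you|
|sand that |
|grass and |
|happy     |
|bread the |
|memory    |
|they hard |
|matrix    |
|code rice |
|data      |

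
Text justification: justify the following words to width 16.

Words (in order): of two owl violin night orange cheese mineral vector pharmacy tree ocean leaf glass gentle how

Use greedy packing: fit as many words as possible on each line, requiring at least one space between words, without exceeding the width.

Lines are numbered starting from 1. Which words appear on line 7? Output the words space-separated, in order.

Answer: gentle how

Derivation:
Line 1: ['of', 'two', 'owl'] (min_width=10, slack=6)
Line 2: ['violin', 'night'] (min_width=12, slack=4)
Line 3: ['orange', 'cheese'] (min_width=13, slack=3)
Line 4: ['mineral', 'vector'] (min_width=14, slack=2)
Line 5: ['pharmacy', 'tree'] (min_width=13, slack=3)
Line 6: ['ocean', 'leaf', 'glass'] (min_width=16, slack=0)
Line 7: ['gentle', 'how'] (min_width=10, slack=6)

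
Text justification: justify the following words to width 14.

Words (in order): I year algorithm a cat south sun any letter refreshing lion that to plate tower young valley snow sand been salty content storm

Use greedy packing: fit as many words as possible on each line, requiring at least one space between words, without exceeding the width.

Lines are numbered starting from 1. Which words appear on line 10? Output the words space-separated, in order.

Answer: salty content

Derivation:
Line 1: ['I', 'year'] (min_width=6, slack=8)
Line 2: ['algorithm', 'a'] (min_width=11, slack=3)
Line 3: ['cat', 'south', 'sun'] (min_width=13, slack=1)
Line 4: ['any', 'letter'] (min_width=10, slack=4)
Line 5: ['refreshing'] (min_width=10, slack=4)
Line 6: ['lion', 'that', 'to'] (min_width=12, slack=2)
Line 7: ['plate', 'tower'] (min_width=11, slack=3)
Line 8: ['young', 'valley'] (min_width=12, slack=2)
Line 9: ['snow', 'sand', 'been'] (min_width=14, slack=0)
Line 10: ['salty', 'content'] (min_width=13, slack=1)
Line 11: ['storm'] (min_width=5, slack=9)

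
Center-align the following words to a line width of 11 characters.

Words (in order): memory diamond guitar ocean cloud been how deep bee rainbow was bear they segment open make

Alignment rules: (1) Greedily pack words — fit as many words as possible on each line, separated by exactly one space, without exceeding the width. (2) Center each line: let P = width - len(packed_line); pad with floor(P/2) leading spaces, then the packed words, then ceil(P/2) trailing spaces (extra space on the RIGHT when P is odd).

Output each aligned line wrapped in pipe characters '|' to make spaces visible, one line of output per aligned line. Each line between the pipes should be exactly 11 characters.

Line 1: ['memory'] (min_width=6, slack=5)
Line 2: ['diamond'] (min_width=7, slack=4)
Line 3: ['guitar'] (min_width=6, slack=5)
Line 4: ['ocean', 'cloud'] (min_width=11, slack=0)
Line 5: ['been', 'how'] (min_width=8, slack=3)
Line 6: ['deep', 'bee'] (min_width=8, slack=3)
Line 7: ['rainbow', 'was'] (min_width=11, slack=0)
Line 8: ['bear', 'they'] (min_width=9, slack=2)
Line 9: ['segment'] (min_width=7, slack=4)
Line 10: ['open', 'make'] (min_width=9, slack=2)

Answer: |  memory   |
|  diamond  |
|  guitar   |
|ocean cloud|
| been how  |
| deep bee  |
|rainbow was|
| bear they |
|  segment  |
| open make |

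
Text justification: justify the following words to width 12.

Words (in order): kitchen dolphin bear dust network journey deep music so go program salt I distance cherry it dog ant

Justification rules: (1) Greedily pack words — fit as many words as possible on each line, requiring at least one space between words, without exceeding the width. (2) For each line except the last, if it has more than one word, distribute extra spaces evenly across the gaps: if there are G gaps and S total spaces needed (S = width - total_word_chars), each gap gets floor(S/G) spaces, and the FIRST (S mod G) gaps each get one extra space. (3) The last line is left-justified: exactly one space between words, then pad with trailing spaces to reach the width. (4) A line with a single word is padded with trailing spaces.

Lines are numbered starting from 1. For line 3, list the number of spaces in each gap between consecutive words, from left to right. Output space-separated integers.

Line 1: ['kitchen'] (min_width=7, slack=5)
Line 2: ['dolphin', 'bear'] (min_width=12, slack=0)
Line 3: ['dust', 'network'] (min_width=12, slack=0)
Line 4: ['journey', 'deep'] (min_width=12, slack=0)
Line 5: ['music', 'so', 'go'] (min_width=11, slack=1)
Line 6: ['program', 'salt'] (min_width=12, slack=0)
Line 7: ['I', 'distance'] (min_width=10, slack=2)
Line 8: ['cherry', 'it'] (min_width=9, slack=3)
Line 9: ['dog', 'ant'] (min_width=7, slack=5)

Answer: 1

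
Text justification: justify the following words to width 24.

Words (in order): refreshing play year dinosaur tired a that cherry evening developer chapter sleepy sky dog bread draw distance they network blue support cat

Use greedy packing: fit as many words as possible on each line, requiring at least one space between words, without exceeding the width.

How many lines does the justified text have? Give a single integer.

Answer: 6

Derivation:
Line 1: ['refreshing', 'play', 'year'] (min_width=20, slack=4)
Line 2: ['dinosaur', 'tired', 'a', 'that'] (min_width=21, slack=3)
Line 3: ['cherry', 'evening', 'developer'] (min_width=24, slack=0)
Line 4: ['chapter', 'sleepy', 'sky', 'dog'] (min_width=22, slack=2)
Line 5: ['bread', 'draw', 'distance', 'they'] (min_width=24, slack=0)
Line 6: ['network', 'blue', 'support', 'cat'] (min_width=24, slack=0)
Total lines: 6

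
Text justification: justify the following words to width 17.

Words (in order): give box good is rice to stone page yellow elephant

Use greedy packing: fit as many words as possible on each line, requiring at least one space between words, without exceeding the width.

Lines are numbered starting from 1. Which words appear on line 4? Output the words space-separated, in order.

Line 1: ['give', 'box', 'good', 'is'] (min_width=16, slack=1)
Line 2: ['rice', 'to', 'stone'] (min_width=13, slack=4)
Line 3: ['page', 'yellow'] (min_width=11, slack=6)
Line 4: ['elephant'] (min_width=8, slack=9)

Answer: elephant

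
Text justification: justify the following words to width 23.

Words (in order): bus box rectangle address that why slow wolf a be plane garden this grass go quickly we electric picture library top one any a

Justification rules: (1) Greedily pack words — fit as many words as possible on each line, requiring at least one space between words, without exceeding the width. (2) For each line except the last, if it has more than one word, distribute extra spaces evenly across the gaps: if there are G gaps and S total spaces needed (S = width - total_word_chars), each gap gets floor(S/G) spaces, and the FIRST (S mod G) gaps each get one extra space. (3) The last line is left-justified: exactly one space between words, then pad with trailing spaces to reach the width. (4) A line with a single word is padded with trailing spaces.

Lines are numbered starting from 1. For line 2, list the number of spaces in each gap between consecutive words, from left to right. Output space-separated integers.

Answer: 2 2 1

Derivation:
Line 1: ['bus', 'box', 'rectangle'] (min_width=17, slack=6)
Line 2: ['address', 'that', 'why', 'slow'] (min_width=21, slack=2)
Line 3: ['wolf', 'a', 'be', 'plane', 'garden'] (min_width=22, slack=1)
Line 4: ['this', 'grass', 'go', 'quickly'] (min_width=21, slack=2)
Line 5: ['we', 'electric', 'picture'] (min_width=19, slack=4)
Line 6: ['library', 'top', 'one', 'any', 'a'] (min_width=21, slack=2)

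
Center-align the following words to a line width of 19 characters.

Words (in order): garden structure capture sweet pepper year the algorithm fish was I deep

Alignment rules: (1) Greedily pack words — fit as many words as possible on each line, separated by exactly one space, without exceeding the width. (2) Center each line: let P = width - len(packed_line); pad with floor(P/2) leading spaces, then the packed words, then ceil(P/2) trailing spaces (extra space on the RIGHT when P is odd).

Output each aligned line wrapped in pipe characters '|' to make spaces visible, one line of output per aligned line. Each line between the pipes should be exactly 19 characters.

Line 1: ['garden', 'structure'] (min_width=16, slack=3)
Line 2: ['capture', 'sweet'] (min_width=13, slack=6)
Line 3: ['pepper', 'year', 'the'] (min_width=15, slack=4)
Line 4: ['algorithm', 'fish', 'was'] (min_width=18, slack=1)
Line 5: ['I', 'deep'] (min_width=6, slack=13)

Answer: | garden structure  |
|   capture sweet   |
|  pepper year the  |
|algorithm fish was |
|      I deep       |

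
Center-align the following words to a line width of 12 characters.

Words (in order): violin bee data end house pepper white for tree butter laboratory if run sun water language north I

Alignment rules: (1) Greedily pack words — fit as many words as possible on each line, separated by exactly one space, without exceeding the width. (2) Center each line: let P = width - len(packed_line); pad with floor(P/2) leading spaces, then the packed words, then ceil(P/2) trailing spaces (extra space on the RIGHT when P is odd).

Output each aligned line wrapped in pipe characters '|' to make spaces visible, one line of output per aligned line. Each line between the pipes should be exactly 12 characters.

Line 1: ['violin', 'bee'] (min_width=10, slack=2)
Line 2: ['data', 'end'] (min_width=8, slack=4)
Line 3: ['house', 'pepper'] (min_width=12, slack=0)
Line 4: ['white', 'for'] (min_width=9, slack=3)
Line 5: ['tree', 'butter'] (min_width=11, slack=1)
Line 6: ['laboratory'] (min_width=10, slack=2)
Line 7: ['if', 'run', 'sun'] (min_width=10, slack=2)
Line 8: ['water'] (min_width=5, slack=7)
Line 9: ['language'] (min_width=8, slack=4)
Line 10: ['north', 'I'] (min_width=7, slack=5)

Answer: | violin bee |
|  data end  |
|house pepper|
| white for  |
|tree butter |
| laboratory |
| if run sun |
|   water    |
|  language  |
|  north I   |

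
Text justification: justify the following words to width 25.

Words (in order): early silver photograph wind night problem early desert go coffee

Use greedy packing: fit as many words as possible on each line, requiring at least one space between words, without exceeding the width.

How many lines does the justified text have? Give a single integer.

Answer: 3

Derivation:
Line 1: ['early', 'silver', 'photograph'] (min_width=23, slack=2)
Line 2: ['wind', 'night', 'problem', 'early'] (min_width=24, slack=1)
Line 3: ['desert', 'go', 'coffee'] (min_width=16, slack=9)
Total lines: 3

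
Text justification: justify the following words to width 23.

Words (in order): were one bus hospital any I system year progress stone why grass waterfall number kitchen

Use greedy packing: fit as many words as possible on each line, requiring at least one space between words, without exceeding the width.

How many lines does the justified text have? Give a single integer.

Line 1: ['were', 'one', 'bus', 'hospital'] (min_width=21, slack=2)
Line 2: ['any', 'I', 'system', 'year'] (min_width=17, slack=6)
Line 3: ['progress', 'stone', 'why'] (min_width=18, slack=5)
Line 4: ['grass', 'waterfall', 'number'] (min_width=22, slack=1)
Line 5: ['kitchen'] (min_width=7, slack=16)
Total lines: 5

Answer: 5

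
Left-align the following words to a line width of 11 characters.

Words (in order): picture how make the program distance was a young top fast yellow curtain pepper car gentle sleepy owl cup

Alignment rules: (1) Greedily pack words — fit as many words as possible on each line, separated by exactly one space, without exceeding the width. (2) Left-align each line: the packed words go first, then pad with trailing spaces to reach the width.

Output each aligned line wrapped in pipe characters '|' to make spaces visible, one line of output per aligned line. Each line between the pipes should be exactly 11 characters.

Line 1: ['picture', 'how'] (min_width=11, slack=0)
Line 2: ['make', 'the'] (min_width=8, slack=3)
Line 3: ['program'] (min_width=7, slack=4)
Line 4: ['distance'] (min_width=8, slack=3)
Line 5: ['was', 'a', 'young'] (min_width=11, slack=0)
Line 6: ['top', 'fast'] (min_width=8, slack=3)
Line 7: ['yellow'] (min_width=6, slack=5)
Line 8: ['curtain'] (min_width=7, slack=4)
Line 9: ['pepper', 'car'] (min_width=10, slack=1)
Line 10: ['gentle'] (min_width=6, slack=5)
Line 11: ['sleepy', 'owl'] (min_width=10, slack=1)
Line 12: ['cup'] (min_width=3, slack=8)

Answer: |picture how|
|make the   |
|program    |
|distance   |
|was a young|
|top fast   |
|yellow     |
|curtain    |
|pepper car |
|gentle     |
|sleepy owl |
|cup        |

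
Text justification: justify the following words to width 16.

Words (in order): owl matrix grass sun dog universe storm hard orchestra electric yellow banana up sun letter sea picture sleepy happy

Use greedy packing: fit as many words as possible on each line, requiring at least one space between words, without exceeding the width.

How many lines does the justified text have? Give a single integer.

Answer: 9

Derivation:
Line 1: ['owl', 'matrix', 'grass'] (min_width=16, slack=0)
Line 2: ['sun', 'dog', 'universe'] (min_width=16, slack=0)
Line 3: ['storm', 'hard'] (min_width=10, slack=6)
Line 4: ['orchestra'] (min_width=9, slack=7)
Line 5: ['electric', 'yellow'] (min_width=15, slack=1)
Line 6: ['banana', 'up', 'sun'] (min_width=13, slack=3)
Line 7: ['letter', 'sea'] (min_width=10, slack=6)
Line 8: ['picture', 'sleepy'] (min_width=14, slack=2)
Line 9: ['happy'] (min_width=5, slack=11)
Total lines: 9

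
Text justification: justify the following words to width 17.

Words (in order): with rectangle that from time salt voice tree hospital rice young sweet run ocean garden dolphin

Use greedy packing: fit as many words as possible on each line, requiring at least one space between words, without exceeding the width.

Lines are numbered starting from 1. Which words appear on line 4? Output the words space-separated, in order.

Answer: hospital rice

Derivation:
Line 1: ['with', 'rectangle'] (min_width=14, slack=3)
Line 2: ['that', 'from', 'time'] (min_width=14, slack=3)
Line 3: ['salt', 'voice', 'tree'] (min_width=15, slack=2)
Line 4: ['hospital', 'rice'] (min_width=13, slack=4)
Line 5: ['young', 'sweet', 'run'] (min_width=15, slack=2)
Line 6: ['ocean', 'garden'] (min_width=12, slack=5)
Line 7: ['dolphin'] (min_width=7, slack=10)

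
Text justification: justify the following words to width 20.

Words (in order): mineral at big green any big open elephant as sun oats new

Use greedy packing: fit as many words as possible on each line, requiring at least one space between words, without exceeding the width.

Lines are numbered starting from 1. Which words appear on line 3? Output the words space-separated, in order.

Answer: elephant as sun oats

Derivation:
Line 1: ['mineral', 'at', 'big', 'green'] (min_width=20, slack=0)
Line 2: ['any', 'big', 'open'] (min_width=12, slack=8)
Line 3: ['elephant', 'as', 'sun', 'oats'] (min_width=20, slack=0)
Line 4: ['new'] (min_width=3, slack=17)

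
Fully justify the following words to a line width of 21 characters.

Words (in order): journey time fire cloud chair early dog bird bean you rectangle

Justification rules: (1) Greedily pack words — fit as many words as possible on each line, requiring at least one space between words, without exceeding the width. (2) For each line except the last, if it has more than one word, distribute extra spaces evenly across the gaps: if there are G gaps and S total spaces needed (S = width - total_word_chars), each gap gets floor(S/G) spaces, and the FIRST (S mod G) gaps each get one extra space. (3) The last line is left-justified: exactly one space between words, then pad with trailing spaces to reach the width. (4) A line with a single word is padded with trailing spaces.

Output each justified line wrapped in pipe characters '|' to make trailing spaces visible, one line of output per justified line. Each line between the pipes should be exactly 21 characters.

Line 1: ['journey', 'time', 'fire'] (min_width=17, slack=4)
Line 2: ['cloud', 'chair', 'early', 'dog'] (min_width=21, slack=0)
Line 3: ['bird', 'bean', 'you'] (min_width=13, slack=8)
Line 4: ['rectangle'] (min_width=9, slack=12)

Answer: |journey   time   fire|
|cloud chair early dog|
|bird     bean     you|
|rectangle            |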